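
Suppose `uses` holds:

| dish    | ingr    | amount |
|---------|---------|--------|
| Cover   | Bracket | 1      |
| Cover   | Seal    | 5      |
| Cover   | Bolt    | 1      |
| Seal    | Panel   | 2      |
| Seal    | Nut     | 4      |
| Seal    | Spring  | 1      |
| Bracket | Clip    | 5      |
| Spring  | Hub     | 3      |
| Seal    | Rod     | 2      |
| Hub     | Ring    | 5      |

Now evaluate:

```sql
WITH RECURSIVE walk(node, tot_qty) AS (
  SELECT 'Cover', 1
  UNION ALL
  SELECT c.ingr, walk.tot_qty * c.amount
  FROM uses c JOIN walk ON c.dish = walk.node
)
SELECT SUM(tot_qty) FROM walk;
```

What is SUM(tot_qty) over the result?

148

Base: (Cover, tot_qty=1).
Iteration 1: components of {Cover} -> Bolt = 1*1 = 1, Bracket = 1*1 = 1, Seal = 1*5 = 5.
Iteration 2: components of {Bolt,Bracket,Seal} -> Clip = 1*5 = 5, Nut = 5*4 = 20, Panel = 5*2 = 10, Rod = 5*2 = 10, Spring = 5*1 = 5.
Iteration 3: components of {Clip,Nut,Panel,Rod,Spring} -> Hub = 5*3 = 15.
Iteration 4: components of {Hub} -> Ring = 15*5 = 75.
Iteration 5: no further components; recursion stops.
SUM(tot_qty) = 1 + 1 + 5 + 1 + 5 + 10 + 20 + 5 + 10 + 15 + 75 = 148.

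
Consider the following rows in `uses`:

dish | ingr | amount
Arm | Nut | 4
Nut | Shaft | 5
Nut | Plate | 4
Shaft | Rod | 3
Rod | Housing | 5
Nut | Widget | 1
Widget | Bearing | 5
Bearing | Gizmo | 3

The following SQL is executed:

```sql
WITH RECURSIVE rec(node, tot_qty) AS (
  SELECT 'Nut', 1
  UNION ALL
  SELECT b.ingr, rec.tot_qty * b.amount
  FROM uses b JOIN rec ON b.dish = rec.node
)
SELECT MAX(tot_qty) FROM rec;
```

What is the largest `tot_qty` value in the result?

Base: (Nut, tot_qty=1).
Iteration 1: components of {Nut} -> Plate = 1*4 = 4, Shaft = 1*5 = 5, Widget = 1*1 = 1.
Iteration 2: components of {Plate,Shaft,Widget} -> Bearing = 1*5 = 5, Rod = 5*3 = 15.
Iteration 3: components of {Bearing,Rod} -> Gizmo = 5*3 = 15, Housing = 15*5 = 75.
Iteration 4: no further components; recursion stops.
tot_qty values: 1, 5, 4, 1, 15, 5, 75, 15; the maximum is 75.

75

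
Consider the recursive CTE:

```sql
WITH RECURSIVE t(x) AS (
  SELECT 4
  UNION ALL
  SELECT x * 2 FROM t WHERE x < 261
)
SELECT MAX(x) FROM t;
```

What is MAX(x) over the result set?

512

Base: x=4.
Iteration 1: 4 < 261 holds -> x = 4 * 2 = 8.
Iteration 2: 8 < 261 holds -> x = 8 * 2 = 16.
Iteration 3: 16 < 261 holds -> x = 16 * 2 = 32.
Iteration 4: 32 < 261 holds -> x = 32 * 2 = 64.
Iteration 5: 64 < 261 holds -> x = 64 * 2 = 128.
Iteration 6: 128 < 261 holds -> x = 128 * 2 = 256.
Iteration 7: 256 < 261 holds -> x = 256 * 2 = 512.
Iteration 8: 512 < 261 fails; recursion stops.
x values: 4, 8, 16, 32, 64, 128, 256, 512; the maximum is 512.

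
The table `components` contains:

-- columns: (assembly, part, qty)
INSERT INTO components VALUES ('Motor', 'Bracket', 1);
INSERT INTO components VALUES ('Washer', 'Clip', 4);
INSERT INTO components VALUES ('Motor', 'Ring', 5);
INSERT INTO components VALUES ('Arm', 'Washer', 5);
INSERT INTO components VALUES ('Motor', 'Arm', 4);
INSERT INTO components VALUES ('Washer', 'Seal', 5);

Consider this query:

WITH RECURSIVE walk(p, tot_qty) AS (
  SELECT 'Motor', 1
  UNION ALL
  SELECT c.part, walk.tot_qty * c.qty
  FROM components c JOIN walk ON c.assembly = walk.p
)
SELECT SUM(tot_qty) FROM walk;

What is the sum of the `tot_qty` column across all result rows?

Base: (Motor, tot_qty=1).
Iteration 1: components of {Motor} -> Arm = 1*4 = 4, Bracket = 1*1 = 1, Ring = 1*5 = 5.
Iteration 2: components of {Arm,Bracket,Ring} -> Washer = 4*5 = 20.
Iteration 3: components of {Washer} -> Clip = 20*4 = 80, Seal = 20*5 = 100.
Iteration 4: no further components; recursion stops.
SUM(tot_qty) = 1 + 4 + 5 + 1 + 20 + 80 + 100 = 211.

211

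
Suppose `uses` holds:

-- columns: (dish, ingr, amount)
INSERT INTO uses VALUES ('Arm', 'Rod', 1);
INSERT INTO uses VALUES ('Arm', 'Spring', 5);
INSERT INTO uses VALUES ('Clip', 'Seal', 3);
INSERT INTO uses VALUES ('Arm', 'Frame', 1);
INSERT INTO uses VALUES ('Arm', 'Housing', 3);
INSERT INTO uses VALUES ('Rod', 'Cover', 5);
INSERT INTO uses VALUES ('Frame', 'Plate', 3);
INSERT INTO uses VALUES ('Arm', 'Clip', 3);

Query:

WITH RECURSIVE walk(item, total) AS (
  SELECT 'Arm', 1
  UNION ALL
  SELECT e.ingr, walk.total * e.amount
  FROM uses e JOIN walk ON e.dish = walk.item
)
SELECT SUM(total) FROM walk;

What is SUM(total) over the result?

31

Base: (Arm, total=1).
Iteration 1: components of {Arm} -> Clip = 1*3 = 3, Frame = 1*1 = 1, Housing = 1*3 = 3, Rod = 1*1 = 1, Spring = 1*5 = 5.
Iteration 2: components of {Clip,Frame,Housing,Rod,Spring} -> Cover = 1*5 = 5, Plate = 1*3 = 3, Seal = 3*3 = 9.
Iteration 3: no further components; recursion stops.
SUM(total) = 1 + 3 + 3 + 1 + 1 + 5 + 9 + 3 + 5 = 31.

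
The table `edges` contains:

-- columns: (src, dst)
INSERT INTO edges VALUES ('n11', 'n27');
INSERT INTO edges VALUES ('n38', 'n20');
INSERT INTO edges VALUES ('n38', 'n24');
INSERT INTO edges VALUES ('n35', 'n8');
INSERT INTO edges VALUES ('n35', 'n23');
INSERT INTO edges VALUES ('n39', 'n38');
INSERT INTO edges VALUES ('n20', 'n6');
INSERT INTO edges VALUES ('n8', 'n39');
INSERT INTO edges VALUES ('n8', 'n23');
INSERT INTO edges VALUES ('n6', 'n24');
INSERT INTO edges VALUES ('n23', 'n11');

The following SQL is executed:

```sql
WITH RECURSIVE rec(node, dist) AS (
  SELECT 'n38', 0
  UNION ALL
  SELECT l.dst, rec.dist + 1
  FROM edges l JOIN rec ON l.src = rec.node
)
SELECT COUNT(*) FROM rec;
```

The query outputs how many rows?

Base: (n38, dist=0).
Iteration 1: edges from {n38} -> (n20, dist=1), (n24, dist=1).
Iteration 2: edges from {n20,n24} -> (n6, dist=2).
Iteration 3: edges from {n6} -> (n24, dist=3).
Iteration 4: no outgoing edges from {n24}; recursion stops.
Total rows emitted: 5.

5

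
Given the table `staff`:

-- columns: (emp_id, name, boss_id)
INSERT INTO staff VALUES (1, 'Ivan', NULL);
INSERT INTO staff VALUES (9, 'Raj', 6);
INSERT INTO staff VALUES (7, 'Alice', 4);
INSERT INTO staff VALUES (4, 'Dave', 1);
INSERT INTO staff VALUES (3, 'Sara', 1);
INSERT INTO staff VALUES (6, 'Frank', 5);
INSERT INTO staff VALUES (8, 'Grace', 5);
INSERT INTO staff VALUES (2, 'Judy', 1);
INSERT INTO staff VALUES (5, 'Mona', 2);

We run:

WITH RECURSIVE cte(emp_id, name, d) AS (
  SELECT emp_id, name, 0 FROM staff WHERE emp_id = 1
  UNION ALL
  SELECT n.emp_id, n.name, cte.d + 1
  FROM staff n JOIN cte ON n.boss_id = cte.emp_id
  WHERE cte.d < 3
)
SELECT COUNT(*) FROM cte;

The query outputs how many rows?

Base: emp_id=1 (Ivan) at d 0.
Iteration 1: rows with boss_id in {1} -> Judy (id 2, d 1), Sara (id 3, d 1), Dave (id 4, d 1).
Iteration 2: rows with boss_id in {2,3,4} -> Mona (id 5, d 2), Alice (id 7, d 2).
Iteration 3: rows with boss_id in {5,7} -> Frank (id 6, d 3), Grace (id 8, d 3).
Iteration 4: d < 3 fails for all current rows; recursion stops.
Total rows emitted: 8.

8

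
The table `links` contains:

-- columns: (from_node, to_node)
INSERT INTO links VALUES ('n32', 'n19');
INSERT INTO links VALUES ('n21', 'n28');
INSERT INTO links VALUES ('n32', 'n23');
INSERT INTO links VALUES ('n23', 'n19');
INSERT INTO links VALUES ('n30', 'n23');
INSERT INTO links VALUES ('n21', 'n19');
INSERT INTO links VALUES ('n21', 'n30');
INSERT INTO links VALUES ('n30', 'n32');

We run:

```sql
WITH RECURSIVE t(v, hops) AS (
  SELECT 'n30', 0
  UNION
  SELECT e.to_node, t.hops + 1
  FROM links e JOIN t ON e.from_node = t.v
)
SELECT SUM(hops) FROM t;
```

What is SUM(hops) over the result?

9

Base: (n30, hops=0).
Iteration 1: edges from {n30} -> (n23, hops=1), (n32, hops=1).
Iteration 2: edges from {n23,n32} -> (n19, hops=2), (n23, hops=2). [UNION drops 1 duplicate row(s)]
Iteration 3: edges from {n19,n23} -> (n19, hops=3).
Iteration 4: no outgoing edges from {n19}; recursion stops.
SUM(hops) = 0 + 1 + 1 + 2 + 2 + 3 = 9.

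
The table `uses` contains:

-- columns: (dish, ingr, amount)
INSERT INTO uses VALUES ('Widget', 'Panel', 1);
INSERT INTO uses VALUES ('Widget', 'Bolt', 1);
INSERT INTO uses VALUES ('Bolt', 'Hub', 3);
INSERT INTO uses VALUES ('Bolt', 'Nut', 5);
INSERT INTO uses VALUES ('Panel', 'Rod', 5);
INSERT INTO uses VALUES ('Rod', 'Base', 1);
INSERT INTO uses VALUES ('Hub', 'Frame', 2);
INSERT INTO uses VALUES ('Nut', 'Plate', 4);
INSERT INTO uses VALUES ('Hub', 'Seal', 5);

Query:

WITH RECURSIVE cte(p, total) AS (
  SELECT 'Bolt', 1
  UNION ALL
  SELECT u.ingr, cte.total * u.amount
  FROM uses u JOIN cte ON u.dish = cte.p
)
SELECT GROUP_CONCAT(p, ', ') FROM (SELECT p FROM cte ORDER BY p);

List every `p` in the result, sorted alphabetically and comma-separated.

Base: (Bolt, total=1).
Iteration 1: components of {Bolt} -> Hub = 1*3 = 3, Nut = 1*5 = 5.
Iteration 2: components of {Hub,Nut} -> Frame = 3*2 = 6, Plate = 5*4 = 20, Seal = 3*5 = 15.
Iteration 3: no further components; recursion stops.

Bolt, Frame, Hub, Nut, Plate, Seal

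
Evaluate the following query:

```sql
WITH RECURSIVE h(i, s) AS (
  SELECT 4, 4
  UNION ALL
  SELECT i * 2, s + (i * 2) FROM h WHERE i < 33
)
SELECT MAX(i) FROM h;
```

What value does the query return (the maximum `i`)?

64

Base: i=4, s=4.
Iteration 1: 4 < 33 holds -> i = 4 * 2 = 8, s = 4 + 8 = 12.
Iteration 2: 8 < 33 holds -> i = 8 * 2 = 16, s = 12 + 16 = 28.
Iteration 3: 16 < 33 holds -> i = 16 * 2 = 32, s = 28 + 32 = 60.
Iteration 4: 32 < 33 holds -> i = 32 * 2 = 64, s = 60 + 64 = 124.
Iteration 5: 64 < 33 fails; recursion stops.
i values: 4, 8, 16, 32, 64; the maximum is 64.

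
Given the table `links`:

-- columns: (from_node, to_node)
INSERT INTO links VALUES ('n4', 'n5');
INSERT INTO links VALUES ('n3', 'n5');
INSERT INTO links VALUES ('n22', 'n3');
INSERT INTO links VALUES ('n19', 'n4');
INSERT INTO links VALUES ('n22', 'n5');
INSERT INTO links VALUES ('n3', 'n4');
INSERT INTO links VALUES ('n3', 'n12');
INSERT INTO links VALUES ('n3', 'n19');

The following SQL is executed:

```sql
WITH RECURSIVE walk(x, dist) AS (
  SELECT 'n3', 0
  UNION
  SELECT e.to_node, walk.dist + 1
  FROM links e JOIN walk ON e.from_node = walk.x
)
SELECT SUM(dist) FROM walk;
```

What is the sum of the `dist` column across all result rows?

11

Base: (n3, dist=0).
Iteration 1: edges from {n3} -> (n12, dist=1), (n19, dist=1), (n4, dist=1), (n5, dist=1).
Iteration 2: edges from {n12,n19,n4,n5} -> (n4, dist=2), (n5, dist=2).
Iteration 3: edges from {n4,n5} -> (n5, dist=3).
Iteration 4: no outgoing edges from {n5}; recursion stops.
SUM(dist) = 0 + 1 + 1 + 1 + 1 + 2 + 2 + 3 = 11.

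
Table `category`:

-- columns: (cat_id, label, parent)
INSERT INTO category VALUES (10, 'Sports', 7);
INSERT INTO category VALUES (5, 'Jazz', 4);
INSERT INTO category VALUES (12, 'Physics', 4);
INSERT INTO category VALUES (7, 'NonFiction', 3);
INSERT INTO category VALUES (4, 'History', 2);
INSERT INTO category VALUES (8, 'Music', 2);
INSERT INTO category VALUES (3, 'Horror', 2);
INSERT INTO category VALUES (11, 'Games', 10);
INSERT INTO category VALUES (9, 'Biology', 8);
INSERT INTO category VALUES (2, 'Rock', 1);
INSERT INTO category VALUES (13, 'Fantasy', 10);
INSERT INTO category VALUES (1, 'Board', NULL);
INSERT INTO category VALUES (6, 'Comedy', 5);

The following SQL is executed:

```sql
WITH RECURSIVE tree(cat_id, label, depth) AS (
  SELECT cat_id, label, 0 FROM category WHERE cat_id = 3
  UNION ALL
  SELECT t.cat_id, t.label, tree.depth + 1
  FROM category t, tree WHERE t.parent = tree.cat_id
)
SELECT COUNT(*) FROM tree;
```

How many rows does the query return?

5

Base: cat_id=3 (Horror) at depth 0.
Iteration 1: rows with parent in {3} -> NonFiction (id 7, depth 1).
Iteration 2: rows with parent in {7} -> Sports (id 10, depth 2).
Iteration 3: rows with parent in {10} -> Games (id 11, depth 3), Fantasy (id 13, depth 3).
Iteration 4: no rows with parent in {11,13}; recursion stops.
Total rows emitted: 5.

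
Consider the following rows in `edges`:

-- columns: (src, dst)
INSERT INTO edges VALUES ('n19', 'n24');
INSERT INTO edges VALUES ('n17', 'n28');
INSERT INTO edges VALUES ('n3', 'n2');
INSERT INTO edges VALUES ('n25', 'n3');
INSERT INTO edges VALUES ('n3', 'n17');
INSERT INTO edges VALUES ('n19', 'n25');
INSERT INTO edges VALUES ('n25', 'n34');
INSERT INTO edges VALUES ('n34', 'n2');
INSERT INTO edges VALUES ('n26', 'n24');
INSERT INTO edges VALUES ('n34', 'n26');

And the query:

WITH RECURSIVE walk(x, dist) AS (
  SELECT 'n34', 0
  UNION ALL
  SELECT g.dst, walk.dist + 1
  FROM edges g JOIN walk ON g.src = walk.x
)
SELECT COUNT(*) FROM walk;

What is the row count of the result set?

Base: (n34, dist=0).
Iteration 1: edges from {n34} -> (n2, dist=1), (n26, dist=1).
Iteration 2: edges from {n2,n26} -> (n24, dist=2).
Iteration 3: no outgoing edges from {n24}; recursion stops.
Total rows emitted: 4.

4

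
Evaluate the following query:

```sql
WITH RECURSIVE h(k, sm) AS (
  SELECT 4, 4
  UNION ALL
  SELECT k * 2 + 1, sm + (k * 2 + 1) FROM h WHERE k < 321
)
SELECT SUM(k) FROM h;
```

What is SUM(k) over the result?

Base: k=4, sm=4.
Iteration 1: 4 < 321 holds -> k = 4 * 2 + 1 = 9, sm = 4 + 9 = 13.
Iteration 2: 9 < 321 holds -> k = 9 * 2 + 1 = 19, sm = 13 + 19 = 32.
Iteration 3: 19 < 321 holds -> k = 19 * 2 + 1 = 39, sm = 32 + 39 = 71.
Iteration 4: 39 < 321 holds -> k = 39 * 2 + 1 = 79, sm = 71 + 79 = 150.
Iteration 5: 79 < 321 holds -> k = 79 * 2 + 1 = 159, sm = 150 + 159 = 309.
Iteration 6: 159 < 321 holds -> k = 159 * 2 + 1 = 319, sm = 309 + 319 = 628.
Iteration 7: 319 < 321 holds -> k = 319 * 2 + 1 = 639, sm = 628 + 639 = 1267.
Iteration 8: 639 < 321 fails; recursion stops.
SUM(k) = 4 + 9 + 19 + 39 + 79 + 159 + 319 + 639 = 1267.

1267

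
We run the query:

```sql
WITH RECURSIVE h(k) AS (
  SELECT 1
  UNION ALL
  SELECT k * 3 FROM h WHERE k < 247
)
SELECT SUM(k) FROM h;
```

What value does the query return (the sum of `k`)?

Base: k=1.
Iteration 1: 1 < 247 holds -> k = 1 * 3 = 3.
Iteration 2: 3 < 247 holds -> k = 3 * 3 = 9.
Iteration 3: 9 < 247 holds -> k = 9 * 3 = 27.
Iteration 4: 27 < 247 holds -> k = 27 * 3 = 81.
Iteration 5: 81 < 247 holds -> k = 81 * 3 = 243.
Iteration 6: 243 < 247 holds -> k = 243 * 3 = 729.
Iteration 7: 729 < 247 fails; recursion stops.
SUM(k) = 1 + 3 + 9 + 27 + 81 + 243 + 729 = 1093.

1093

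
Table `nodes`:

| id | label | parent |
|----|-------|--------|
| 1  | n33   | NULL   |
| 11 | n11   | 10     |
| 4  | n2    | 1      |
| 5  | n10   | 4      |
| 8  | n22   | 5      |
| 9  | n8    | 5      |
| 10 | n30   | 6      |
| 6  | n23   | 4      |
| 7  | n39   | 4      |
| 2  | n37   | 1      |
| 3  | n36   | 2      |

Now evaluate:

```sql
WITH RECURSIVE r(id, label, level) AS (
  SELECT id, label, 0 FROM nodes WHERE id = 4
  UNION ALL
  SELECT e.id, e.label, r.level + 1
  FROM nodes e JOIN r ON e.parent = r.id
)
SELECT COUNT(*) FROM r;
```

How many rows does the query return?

Base: id=4 (n2) at level 0.
Iteration 1: rows with parent in {4} -> n10 (id 5, level 1), n23 (id 6, level 1), n39 (id 7, level 1).
Iteration 2: rows with parent in {5,6,7} -> n22 (id 8, level 2), n8 (id 9, level 2), n30 (id 10, level 2).
Iteration 3: rows with parent in {8,9,10} -> n11 (id 11, level 3).
Iteration 4: no rows with parent in {11}; recursion stops.
Total rows emitted: 8.

8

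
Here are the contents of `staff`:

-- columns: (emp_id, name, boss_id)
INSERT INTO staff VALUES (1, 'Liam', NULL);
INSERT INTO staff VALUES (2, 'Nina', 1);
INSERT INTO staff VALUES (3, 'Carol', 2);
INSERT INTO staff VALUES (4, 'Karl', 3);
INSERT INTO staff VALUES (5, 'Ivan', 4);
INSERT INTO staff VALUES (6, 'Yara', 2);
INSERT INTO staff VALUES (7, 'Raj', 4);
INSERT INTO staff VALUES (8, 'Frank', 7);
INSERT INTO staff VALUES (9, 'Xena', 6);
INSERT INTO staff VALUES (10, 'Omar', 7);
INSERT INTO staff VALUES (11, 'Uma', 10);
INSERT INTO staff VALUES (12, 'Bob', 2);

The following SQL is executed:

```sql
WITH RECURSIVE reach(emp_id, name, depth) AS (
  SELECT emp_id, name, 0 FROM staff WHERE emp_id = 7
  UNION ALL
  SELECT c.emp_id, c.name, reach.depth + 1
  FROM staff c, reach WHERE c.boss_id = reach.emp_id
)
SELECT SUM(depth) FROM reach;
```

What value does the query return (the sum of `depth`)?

Base: emp_id=7 (Raj) at depth 0.
Iteration 1: rows with boss_id in {7} -> Frank (id 8, depth 1), Omar (id 10, depth 1).
Iteration 2: rows with boss_id in {8,10} -> Uma (id 11, depth 2).
Iteration 3: no rows with boss_id in {11}; recursion stops.
SUM(depth) = 0 + 1 + 1 + 2 = 4.

4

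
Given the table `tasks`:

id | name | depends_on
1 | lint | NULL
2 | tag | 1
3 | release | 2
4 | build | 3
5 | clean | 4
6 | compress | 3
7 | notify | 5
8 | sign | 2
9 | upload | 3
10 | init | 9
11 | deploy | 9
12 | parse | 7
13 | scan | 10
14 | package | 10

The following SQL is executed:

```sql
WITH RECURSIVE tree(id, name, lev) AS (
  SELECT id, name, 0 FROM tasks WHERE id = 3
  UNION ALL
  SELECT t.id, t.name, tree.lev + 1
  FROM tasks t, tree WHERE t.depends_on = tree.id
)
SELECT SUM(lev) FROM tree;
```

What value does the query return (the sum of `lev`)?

Base: id=3 (release) at lev 0.
Iteration 1: rows with depends_on in {3} -> build (id 4, lev 1), compress (id 6, lev 1), upload (id 9, lev 1).
Iteration 2: rows with depends_on in {4,6,9} -> clean (id 5, lev 2), init (id 10, lev 2), deploy (id 11, lev 2).
Iteration 3: rows with depends_on in {5,10,11} -> notify (id 7, lev 3), scan (id 13, lev 3), package (id 14, lev 3).
Iteration 4: rows with depends_on in {7,13,14} -> parse (id 12, lev 4).
Iteration 5: no rows with depends_on in {12}; recursion stops.
SUM(lev) = 0 + 1 + 1 + 1 + 2 + 2 + 2 + 3 + 3 + 3 + 4 = 22.

22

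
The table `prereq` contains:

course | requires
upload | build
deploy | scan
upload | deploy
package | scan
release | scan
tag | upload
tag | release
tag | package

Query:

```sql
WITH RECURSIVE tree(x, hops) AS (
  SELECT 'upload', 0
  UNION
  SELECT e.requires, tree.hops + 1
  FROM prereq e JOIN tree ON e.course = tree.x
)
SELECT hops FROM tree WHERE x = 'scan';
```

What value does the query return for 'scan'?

2

Base: (upload, hops=0).
Iteration 1: edges from {upload} -> (build, hops=1), (deploy, hops=1).
Iteration 2: edges from {build,deploy} -> (scan, hops=2).
Iteration 3: no outgoing edges from {scan}; recursion stops.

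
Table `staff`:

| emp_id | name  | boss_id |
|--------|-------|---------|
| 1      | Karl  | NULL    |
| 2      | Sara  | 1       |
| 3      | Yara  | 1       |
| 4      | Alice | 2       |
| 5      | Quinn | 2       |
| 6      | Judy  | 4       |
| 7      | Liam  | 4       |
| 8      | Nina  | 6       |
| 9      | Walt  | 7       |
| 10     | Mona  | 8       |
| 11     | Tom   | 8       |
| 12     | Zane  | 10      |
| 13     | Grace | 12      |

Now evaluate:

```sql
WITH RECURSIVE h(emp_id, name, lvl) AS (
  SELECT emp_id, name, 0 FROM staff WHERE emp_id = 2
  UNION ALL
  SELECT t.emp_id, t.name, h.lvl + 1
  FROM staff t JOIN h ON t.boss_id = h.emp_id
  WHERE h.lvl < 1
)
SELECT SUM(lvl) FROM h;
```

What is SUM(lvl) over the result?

2

Base: emp_id=2 (Sara) at lvl 0.
Iteration 1: rows with boss_id in {2} -> Alice (id 4, lvl 1), Quinn (id 5, lvl 1).
Iteration 2: lvl < 1 fails for all current rows; recursion stops.
SUM(lvl) = 0 + 1 + 1 = 2.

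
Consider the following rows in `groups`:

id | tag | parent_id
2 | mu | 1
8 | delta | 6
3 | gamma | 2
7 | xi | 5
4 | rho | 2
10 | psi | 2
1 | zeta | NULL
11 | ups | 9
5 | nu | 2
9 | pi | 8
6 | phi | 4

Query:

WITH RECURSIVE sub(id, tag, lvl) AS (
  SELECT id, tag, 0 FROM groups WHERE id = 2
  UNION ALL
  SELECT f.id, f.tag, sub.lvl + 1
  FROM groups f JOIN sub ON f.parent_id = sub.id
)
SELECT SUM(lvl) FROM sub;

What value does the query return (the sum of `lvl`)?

Base: id=2 (mu) at lvl 0.
Iteration 1: rows with parent_id in {2} -> gamma (id 3, lvl 1), rho (id 4, lvl 1), nu (id 5, lvl 1), psi (id 10, lvl 1).
Iteration 2: rows with parent_id in {3,4,5,10} -> phi (id 6, lvl 2), xi (id 7, lvl 2).
Iteration 3: rows with parent_id in {6,7} -> delta (id 8, lvl 3).
Iteration 4: rows with parent_id in {8} -> pi (id 9, lvl 4).
Iteration 5: rows with parent_id in {9} -> ups (id 11, lvl 5).
Iteration 6: no rows with parent_id in {11}; recursion stops.
SUM(lvl) = 0 + 1 + 1 + 1 + 1 + 2 + 2 + 3 + 4 + 5 = 20.

20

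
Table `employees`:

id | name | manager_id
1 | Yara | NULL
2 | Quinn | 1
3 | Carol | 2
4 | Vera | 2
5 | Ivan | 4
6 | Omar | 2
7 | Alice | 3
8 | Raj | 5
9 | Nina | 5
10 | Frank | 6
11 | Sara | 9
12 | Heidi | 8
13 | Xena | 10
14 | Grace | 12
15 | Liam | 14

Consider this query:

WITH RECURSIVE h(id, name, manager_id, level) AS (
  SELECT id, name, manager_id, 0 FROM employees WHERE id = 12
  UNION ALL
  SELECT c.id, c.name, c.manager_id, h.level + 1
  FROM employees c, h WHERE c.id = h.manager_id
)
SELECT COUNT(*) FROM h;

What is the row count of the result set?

Base: id=12 (Heidi), manager_id=8, level 0.
Iteration 1: join on id=8 -> Raj (id 8, manager_id=5, level 1).
Iteration 2: join on id=5 -> Ivan (id 5, manager_id=4, level 2).
Iteration 3: join on id=4 -> Vera (id 4, manager_id=2, level 3).
Iteration 4: join on id=2 -> Quinn (id 2, manager_id=1, level 4).
Iteration 5: join on id=1 -> Yara (id 1, manager_id=NULL, level 5).
Iteration 6: manager_id is NULL; no match; recursion stops.
Total rows emitted: 6.

6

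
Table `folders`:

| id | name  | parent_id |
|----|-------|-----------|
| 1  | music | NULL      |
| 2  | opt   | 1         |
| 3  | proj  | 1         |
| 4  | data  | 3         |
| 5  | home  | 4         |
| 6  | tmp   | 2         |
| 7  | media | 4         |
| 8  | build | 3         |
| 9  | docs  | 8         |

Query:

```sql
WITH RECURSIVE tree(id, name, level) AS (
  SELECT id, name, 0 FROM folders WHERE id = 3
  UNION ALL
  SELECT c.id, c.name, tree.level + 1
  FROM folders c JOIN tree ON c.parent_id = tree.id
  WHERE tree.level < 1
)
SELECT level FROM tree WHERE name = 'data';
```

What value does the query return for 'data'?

1

Base: id=3 (proj) at level 0.
Iteration 1: rows with parent_id in {3} -> data (id 4, level 1), build (id 8, level 1).
Iteration 2: level < 1 fails for all current rows; recursion stops.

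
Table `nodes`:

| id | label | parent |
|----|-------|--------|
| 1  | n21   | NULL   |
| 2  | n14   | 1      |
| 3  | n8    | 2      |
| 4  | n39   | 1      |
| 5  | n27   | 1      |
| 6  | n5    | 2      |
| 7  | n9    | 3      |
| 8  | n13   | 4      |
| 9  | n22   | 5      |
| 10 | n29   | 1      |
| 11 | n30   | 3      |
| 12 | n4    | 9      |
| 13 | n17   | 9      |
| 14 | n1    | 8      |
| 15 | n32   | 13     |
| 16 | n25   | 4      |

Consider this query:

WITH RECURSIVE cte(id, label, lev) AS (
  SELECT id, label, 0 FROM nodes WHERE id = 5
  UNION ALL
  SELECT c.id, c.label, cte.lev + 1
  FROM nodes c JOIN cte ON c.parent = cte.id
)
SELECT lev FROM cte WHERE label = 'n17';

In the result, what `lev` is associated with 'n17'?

2

Base: id=5 (n27) at lev 0.
Iteration 1: rows with parent in {5} -> n22 (id 9, lev 1).
Iteration 2: rows with parent in {9} -> n4 (id 12, lev 2), n17 (id 13, lev 2).
Iteration 3: rows with parent in {12,13} -> n32 (id 15, lev 3).
Iteration 4: no rows with parent in {15}; recursion stops.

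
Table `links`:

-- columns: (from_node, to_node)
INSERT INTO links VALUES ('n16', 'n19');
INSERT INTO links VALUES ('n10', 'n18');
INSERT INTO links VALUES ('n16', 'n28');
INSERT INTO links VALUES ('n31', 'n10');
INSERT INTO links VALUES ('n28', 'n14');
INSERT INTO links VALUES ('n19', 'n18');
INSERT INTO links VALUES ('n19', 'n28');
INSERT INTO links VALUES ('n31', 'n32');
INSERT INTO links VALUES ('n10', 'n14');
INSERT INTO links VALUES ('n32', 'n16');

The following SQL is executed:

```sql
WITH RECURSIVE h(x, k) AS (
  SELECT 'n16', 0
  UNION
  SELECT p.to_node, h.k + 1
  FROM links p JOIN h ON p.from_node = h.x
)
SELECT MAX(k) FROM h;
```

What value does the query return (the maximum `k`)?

3

Base: (n16, k=0).
Iteration 1: edges from {n16} -> (n19, k=1), (n28, k=1).
Iteration 2: edges from {n19,n28} -> (n14, k=2), (n18, k=2), (n28, k=2).
Iteration 3: edges from {n14,n18,n28} -> (n14, k=3).
Iteration 4: no outgoing edges from {n14}; recursion stops.
k values: 0, 1, 1, 2, 2, 2, 3; the maximum is 3.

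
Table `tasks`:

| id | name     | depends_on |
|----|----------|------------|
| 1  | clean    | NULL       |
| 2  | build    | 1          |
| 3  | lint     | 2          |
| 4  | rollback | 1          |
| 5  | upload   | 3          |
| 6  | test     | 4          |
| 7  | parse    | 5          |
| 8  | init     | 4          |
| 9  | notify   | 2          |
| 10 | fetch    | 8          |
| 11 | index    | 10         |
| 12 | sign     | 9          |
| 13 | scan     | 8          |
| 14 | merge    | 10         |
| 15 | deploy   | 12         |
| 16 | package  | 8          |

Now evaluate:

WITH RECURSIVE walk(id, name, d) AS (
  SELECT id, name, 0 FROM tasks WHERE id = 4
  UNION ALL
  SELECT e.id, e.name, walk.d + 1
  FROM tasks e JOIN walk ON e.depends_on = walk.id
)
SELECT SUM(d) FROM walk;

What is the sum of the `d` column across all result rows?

Base: id=4 (rollback) at d 0.
Iteration 1: rows with depends_on in {4} -> test (id 6, d 1), init (id 8, d 1).
Iteration 2: rows with depends_on in {6,8} -> fetch (id 10, d 2), scan (id 13, d 2), package (id 16, d 2).
Iteration 3: rows with depends_on in {10,13,16} -> index (id 11, d 3), merge (id 14, d 3).
Iteration 4: no rows with depends_on in {11,14}; recursion stops.
SUM(d) = 0 + 1 + 1 + 2 + 2 + 2 + 3 + 3 = 14.

14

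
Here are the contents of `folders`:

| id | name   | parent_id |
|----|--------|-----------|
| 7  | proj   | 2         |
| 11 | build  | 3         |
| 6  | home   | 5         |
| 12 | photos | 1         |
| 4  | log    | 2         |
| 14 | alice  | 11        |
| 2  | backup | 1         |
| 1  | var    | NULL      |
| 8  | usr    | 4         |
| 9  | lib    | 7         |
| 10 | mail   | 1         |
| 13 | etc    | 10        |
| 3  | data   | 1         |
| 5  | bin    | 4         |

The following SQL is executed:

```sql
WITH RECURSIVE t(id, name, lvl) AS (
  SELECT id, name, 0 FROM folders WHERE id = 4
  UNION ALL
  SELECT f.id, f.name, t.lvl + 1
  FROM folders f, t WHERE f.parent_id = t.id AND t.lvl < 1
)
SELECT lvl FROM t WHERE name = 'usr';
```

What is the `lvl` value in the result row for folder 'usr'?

Base: id=4 (log) at lvl 0.
Iteration 1: rows with parent_id in {4} -> bin (id 5, lvl 1), usr (id 8, lvl 1).
Iteration 2: lvl < 1 fails for all current rows; recursion stops.

1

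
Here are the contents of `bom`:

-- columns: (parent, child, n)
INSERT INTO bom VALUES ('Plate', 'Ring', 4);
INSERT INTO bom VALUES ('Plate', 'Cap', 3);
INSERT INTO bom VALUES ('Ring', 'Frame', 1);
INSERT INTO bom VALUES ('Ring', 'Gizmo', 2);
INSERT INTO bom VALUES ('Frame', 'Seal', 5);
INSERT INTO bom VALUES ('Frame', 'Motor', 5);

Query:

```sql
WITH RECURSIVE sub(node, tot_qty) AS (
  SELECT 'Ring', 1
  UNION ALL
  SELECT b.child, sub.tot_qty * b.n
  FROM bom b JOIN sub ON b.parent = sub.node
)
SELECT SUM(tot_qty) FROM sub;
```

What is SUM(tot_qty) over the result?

14

Base: (Ring, tot_qty=1).
Iteration 1: components of {Ring} -> Frame = 1*1 = 1, Gizmo = 1*2 = 2.
Iteration 2: components of {Frame,Gizmo} -> Motor = 1*5 = 5, Seal = 1*5 = 5.
Iteration 3: no further components; recursion stops.
SUM(tot_qty) = 1 + 1 + 2 + 5 + 5 = 14.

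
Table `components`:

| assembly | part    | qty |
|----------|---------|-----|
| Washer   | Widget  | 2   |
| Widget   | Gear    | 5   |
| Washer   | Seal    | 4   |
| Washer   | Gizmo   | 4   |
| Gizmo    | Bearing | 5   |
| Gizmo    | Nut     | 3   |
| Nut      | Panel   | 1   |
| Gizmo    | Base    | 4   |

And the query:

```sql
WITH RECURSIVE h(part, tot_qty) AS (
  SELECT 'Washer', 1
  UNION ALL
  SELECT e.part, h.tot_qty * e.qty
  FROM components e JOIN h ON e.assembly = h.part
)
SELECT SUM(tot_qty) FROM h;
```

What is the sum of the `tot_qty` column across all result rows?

Base: (Washer, tot_qty=1).
Iteration 1: components of {Washer} -> Gizmo = 1*4 = 4, Seal = 1*4 = 4, Widget = 1*2 = 2.
Iteration 2: components of {Gizmo,Seal,Widget} -> Base = 4*4 = 16, Bearing = 4*5 = 20, Gear = 2*5 = 10, Nut = 4*3 = 12.
Iteration 3: components of {Base,Bearing,Gear,Nut} -> Panel = 12*1 = 12.
Iteration 4: no further components; recursion stops.
SUM(tot_qty) = 1 + 2 + 4 + 4 + 10 + 20 + 12 + 16 + 12 = 81.

81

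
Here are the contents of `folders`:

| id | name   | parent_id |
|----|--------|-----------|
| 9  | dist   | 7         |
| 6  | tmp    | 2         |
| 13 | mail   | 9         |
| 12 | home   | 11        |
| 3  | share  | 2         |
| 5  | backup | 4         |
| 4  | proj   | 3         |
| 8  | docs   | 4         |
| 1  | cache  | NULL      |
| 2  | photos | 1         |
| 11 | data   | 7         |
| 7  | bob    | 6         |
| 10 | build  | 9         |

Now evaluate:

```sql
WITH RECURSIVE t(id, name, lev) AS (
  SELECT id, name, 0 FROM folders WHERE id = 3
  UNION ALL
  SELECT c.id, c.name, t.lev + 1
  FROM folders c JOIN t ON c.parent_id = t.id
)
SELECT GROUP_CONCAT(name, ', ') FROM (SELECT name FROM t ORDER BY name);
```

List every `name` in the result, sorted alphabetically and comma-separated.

Base: id=3 (share) at lev 0.
Iteration 1: rows with parent_id in {3} -> proj (id 4, lev 1).
Iteration 2: rows with parent_id in {4} -> backup (id 5, lev 2), docs (id 8, lev 2).
Iteration 3: no rows with parent_id in {5,8}; recursion stops.

backup, docs, proj, share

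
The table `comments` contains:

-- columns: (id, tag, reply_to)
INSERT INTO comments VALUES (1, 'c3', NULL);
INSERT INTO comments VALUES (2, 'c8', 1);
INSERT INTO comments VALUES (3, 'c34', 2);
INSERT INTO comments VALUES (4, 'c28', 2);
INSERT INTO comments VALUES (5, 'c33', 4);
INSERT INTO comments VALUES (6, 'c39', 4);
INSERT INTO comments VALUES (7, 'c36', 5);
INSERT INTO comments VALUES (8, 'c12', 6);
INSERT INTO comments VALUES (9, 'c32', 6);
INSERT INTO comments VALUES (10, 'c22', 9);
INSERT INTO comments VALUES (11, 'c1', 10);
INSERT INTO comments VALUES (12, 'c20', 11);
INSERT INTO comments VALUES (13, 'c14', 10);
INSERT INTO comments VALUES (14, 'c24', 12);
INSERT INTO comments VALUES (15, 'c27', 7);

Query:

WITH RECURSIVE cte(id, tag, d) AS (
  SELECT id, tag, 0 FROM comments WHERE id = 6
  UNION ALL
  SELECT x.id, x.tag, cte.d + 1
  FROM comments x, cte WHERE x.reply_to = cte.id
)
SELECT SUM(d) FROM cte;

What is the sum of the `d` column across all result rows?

19

Base: id=6 (c39) at d 0.
Iteration 1: rows with reply_to in {6} -> c12 (id 8, d 1), c32 (id 9, d 1).
Iteration 2: rows with reply_to in {8,9} -> c22 (id 10, d 2).
Iteration 3: rows with reply_to in {10} -> c1 (id 11, d 3), c14 (id 13, d 3).
Iteration 4: rows with reply_to in {11,13} -> c20 (id 12, d 4).
Iteration 5: rows with reply_to in {12} -> c24 (id 14, d 5).
Iteration 6: no rows with reply_to in {14}; recursion stops.
SUM(d) = 0 + 1 + 1 + 2 + 3 + 3 + 4 + 5 = 19.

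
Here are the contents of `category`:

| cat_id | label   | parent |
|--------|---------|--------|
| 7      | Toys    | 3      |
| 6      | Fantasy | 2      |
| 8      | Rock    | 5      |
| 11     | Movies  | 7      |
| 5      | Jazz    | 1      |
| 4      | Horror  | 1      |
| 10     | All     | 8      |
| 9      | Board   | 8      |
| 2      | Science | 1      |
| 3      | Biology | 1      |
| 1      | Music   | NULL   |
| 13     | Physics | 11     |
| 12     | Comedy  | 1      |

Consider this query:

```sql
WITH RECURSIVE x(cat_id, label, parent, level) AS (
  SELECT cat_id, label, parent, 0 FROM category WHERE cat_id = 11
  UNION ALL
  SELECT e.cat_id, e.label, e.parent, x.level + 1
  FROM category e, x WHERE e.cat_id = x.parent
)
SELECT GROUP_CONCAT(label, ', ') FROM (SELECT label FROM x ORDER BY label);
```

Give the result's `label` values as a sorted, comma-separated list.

Base: cat_id=11 (Movies), parent=7, level 0.
Iteration 1: join on cat_id=7 -> Toys (id 7, parent=3, level 1).
Iteration 2: join on cat_id=3 -> Biology (id 3, parent=1, level 2).
Iteration 3: join on cat_id=1 -> Music (id 1, parent=NULL, level 3).
Iteration 4: parent is NULL; no match; recursion stops.

Biology, Movies, Music, Toys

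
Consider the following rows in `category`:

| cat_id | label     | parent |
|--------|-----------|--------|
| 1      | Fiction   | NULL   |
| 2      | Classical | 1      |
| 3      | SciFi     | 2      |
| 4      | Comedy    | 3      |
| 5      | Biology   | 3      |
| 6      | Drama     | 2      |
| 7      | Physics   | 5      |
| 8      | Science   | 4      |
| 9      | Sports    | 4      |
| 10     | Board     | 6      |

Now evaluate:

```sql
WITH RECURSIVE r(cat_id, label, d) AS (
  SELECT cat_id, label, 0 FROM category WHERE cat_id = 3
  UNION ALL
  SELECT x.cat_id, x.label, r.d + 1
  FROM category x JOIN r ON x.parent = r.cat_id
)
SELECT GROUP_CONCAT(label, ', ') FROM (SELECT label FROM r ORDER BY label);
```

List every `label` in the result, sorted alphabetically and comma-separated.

Base: cat_id=3 (SciFi) at d 0.
Iteration 1: rows with parent in {3} -> Comedy (id 4, d 1), Biology (id 5, d 1).
Iteration 2: rows with parent in {4,5} -> Physics (id 7, d 2), Science (id 8, d 2), Sports (id 9, d 2).
Iteration 3: no rows with parent in {7,8,9}; recursion stops.

Biology, Comedy, Physics, SciFi, Science, Sports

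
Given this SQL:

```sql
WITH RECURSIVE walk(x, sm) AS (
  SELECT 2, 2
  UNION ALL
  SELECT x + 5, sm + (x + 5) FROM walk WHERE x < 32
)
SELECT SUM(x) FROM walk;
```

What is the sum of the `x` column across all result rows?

Base: x=2, sm=2.
Iteration 1: 2 < 32 holds -> x = 2 + 5 = 7, sm = 2 + 7 = 9.
Iteration 2: 7 < 32 holds -> x = 7 + 5 = 12, sm = 9 + 12 = 21.
Iteration 3: 12 < 32 holds -> x = 12 + 5 = 17, sm = 21 + 17 = 38.
Iteration 4: 17 < 32 holds -> x = 17 + 5 = 22, sm = 38 + 22 = 60.
Iteration 5: 22 < 32 holds -> x = 22 + 5 = 27, sm = 60 + 27 = 87.
Iteration 6: 27 < 32 holds -> x = 27 + 5 = 32, sm = 87 + 32 = 119.
Iteration 7: 32 < 32 fails; recursion stops.
SUM(x) = 2 + 7 + 12 + 17 + 22 + 27 + 32 = 119.

119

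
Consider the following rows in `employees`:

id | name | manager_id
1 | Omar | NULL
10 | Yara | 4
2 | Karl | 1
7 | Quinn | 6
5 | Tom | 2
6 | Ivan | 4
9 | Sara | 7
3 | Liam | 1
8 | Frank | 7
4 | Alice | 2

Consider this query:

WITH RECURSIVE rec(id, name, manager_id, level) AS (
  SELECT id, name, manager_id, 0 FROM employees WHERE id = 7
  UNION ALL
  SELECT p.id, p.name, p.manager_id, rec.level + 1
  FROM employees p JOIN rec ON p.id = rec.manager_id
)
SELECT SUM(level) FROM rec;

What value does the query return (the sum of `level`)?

Base: id=7 (Quinn), manager_id=6, level 0.
Iteration 1: join on id=6 -> Ivan (id 6, manager_id=4, level 1).
Iteration 2: join on id=4 -> Alice (id 4, manager_id=2, level 2).
Iteration 3: join on id=2 -> Karl (id 2, manager_id=1, level 3).
Iteration 4: join on id=1 -> Omar (id 1, manager_id=NULL, level 4).
Iteration 5: manager_id is NULL; no match; recursion stops.
SUM(level) = 0 + 1 + 2 + 3 + 4 = 10.

10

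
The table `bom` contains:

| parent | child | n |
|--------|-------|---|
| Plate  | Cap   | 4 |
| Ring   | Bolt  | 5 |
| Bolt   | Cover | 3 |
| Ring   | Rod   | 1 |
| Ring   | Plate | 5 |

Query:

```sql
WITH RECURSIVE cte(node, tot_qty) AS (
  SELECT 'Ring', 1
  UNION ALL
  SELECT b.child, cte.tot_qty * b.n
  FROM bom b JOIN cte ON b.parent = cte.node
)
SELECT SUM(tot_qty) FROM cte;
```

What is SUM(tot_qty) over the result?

Base: (Ring, tot_qty=1).
Iteration 1: components of {Ring} -> Bolt = 1*5 = 5, Plate = 1*5 = 5, Rod = 1*1 = 1.
Iteration 2: components of {Bolt,Plate,Rod} -> Cap = 5*4 = 20, Cover = 5*3 = 15.
Iteration 3: no further components; recursion stops.
SUM(tot_qty) = 1 + 5 + 5 + 1 + 20 + 15 = 47.

47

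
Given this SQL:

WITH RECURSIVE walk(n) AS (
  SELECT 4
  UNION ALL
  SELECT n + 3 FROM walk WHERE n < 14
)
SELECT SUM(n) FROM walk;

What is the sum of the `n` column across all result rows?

50

Base: n=4.
Iteration 1: 4 < 14 holds -> n = 4 + 3 = 7.
Iteration 2: 7 < 14 holds -> n = 7 + 3 = 10.
Iteration 3: 10 < 14 holds -> n = 10 + 3 = 13.
Iteration 4: 13 < 14 holds -> n = 13 + 3 = 16.
Iteration 5: 16 < 14 fails; recursion stops.
SUM(n) = 4 + 7 + 10 + 13 + 16 = 50.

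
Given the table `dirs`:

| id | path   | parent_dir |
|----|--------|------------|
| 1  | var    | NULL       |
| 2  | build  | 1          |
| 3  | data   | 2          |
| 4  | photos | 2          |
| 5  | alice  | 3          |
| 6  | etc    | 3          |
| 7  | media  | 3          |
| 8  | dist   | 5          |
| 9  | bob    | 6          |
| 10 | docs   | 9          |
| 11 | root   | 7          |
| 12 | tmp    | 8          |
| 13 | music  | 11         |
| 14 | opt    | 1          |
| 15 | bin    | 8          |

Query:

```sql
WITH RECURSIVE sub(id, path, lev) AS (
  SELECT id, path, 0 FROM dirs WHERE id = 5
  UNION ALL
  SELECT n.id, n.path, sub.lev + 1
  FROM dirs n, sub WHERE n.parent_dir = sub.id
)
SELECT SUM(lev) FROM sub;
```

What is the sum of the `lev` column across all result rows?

Base: id=5 (alice) at lev 0.
Iteration 1: rows with parent_dir in {5} -> dist (id 8, lev 1).
Iteration 2: rows with parent_dir in {8} -> tmp (id 12, lev 2), bin (id 15, lev 2).
Iteration 3: no rows with parent_dir in {12,15}; recursion stops.
SUM(lev) = 0 + 1 + 2 + 2 = 5.

5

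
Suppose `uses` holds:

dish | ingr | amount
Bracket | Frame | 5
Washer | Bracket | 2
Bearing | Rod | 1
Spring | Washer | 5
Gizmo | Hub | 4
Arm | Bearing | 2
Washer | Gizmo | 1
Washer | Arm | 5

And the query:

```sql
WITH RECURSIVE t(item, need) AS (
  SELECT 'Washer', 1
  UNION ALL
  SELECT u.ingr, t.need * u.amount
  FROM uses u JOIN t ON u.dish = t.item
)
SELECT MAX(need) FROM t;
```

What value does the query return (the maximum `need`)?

Base: (Washer, need=1).
Iteration 1: components of {Washer} -> Arm = 1*5 = 5, Bracket = 1*2 = 2, Gizmo = 1*1 = 1.
Iteration 2: components of {Arm,Bracket,Gizmo} -> Bearing = 5*2 = 10, Frame = 2*5 = 10, Hub = 1*4 = 4.
Iteration 3: components of {Bearing,Frame,Hub} -> Rod = 10*1 = 10.
Iteration 4: no further components; recursion stops.
need values: 1, 2, 1, 5, 10, 4, 10, 10; the maximum is 10.

10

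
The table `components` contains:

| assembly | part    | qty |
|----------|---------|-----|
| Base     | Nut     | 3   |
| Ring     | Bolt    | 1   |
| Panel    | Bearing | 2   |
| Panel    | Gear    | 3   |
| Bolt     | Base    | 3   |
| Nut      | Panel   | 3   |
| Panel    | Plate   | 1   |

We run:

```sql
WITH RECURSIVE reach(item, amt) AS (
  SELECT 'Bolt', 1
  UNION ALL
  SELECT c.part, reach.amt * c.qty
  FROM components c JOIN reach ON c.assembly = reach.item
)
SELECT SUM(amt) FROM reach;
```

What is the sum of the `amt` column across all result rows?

Base: (Bolt, amt=1).
Iteration 1: components of {Bolt} -> Base = 1*3 = 3.
Iteration 2: components of {Base} -> Nut = 3*3 = 9.
Iteration 3: components of {Nut} -> Panel = 9*3 = 27.
Iteration 4: components of {Panel} -> Bearing = 27*2 = 54, Gear = 27*3 = 81, Plate = 27*1 = 27.
Iteration 5: no further components; recursion stops.
SUM(amt) = 1 + 3 + 9 + 27 + 54 + 81 + 27 = 202.

202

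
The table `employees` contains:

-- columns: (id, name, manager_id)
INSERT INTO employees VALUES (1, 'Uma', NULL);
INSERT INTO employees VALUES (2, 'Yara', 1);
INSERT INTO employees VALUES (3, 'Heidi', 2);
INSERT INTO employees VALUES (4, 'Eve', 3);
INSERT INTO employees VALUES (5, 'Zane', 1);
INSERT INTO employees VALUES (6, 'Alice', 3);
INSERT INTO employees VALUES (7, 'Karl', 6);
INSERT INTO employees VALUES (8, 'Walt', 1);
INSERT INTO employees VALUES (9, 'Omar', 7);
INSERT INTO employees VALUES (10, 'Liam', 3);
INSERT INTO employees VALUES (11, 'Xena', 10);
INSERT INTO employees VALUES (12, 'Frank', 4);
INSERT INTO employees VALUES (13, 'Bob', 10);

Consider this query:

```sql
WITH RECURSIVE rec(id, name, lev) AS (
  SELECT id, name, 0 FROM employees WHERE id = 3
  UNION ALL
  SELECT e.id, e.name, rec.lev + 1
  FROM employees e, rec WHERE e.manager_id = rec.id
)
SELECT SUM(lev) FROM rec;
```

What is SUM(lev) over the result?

Base: id=3 (Heidi) at lev 0.
Iteration 1: rows with manager_id in {3} -> Eve (id 4, lev 1), Alice (id 6, lev 1), Liam (id 10, lev 1).
Iteration 2: rows with manager_id in {4,6,10} -> Karl (id 7, lev 2), Xena (id 11, lev 2), Frank (id 12, lev 2), Bob (id 13, lev 2).
Iteration 3: rows with manager_id in {7,11,12,13} -> Omar (id 9, lev 3).
Iteration 4: no rows with manager_id in {9}; recursion stops.
SUM(lev) = 0 + 1 + 1 + 1 + 2 + 2 + 2 + 2 + 3 = 14.

14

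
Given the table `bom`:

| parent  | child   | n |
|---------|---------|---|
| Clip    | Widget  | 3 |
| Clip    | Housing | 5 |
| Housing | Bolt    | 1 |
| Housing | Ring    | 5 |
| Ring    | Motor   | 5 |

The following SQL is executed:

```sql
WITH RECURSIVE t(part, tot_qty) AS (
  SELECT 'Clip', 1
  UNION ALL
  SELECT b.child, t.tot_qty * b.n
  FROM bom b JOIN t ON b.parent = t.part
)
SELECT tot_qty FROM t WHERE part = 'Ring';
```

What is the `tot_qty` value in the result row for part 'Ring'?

25

Base: (Clip, tot_qty=1).
Iteration 1: components of {Clip} -> Housing = 1*5 = 5, Widget = 1*3 = 3.
Iteration 2: components of {Housing,Widget} -> Bolt = 5*1 = 5, Ring = 5*5 = 25.
Iteration 3: components of {Bolt,Ring} -> Motor = 25*5 = 125.
Iteration 4: no further components; recursion stops.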